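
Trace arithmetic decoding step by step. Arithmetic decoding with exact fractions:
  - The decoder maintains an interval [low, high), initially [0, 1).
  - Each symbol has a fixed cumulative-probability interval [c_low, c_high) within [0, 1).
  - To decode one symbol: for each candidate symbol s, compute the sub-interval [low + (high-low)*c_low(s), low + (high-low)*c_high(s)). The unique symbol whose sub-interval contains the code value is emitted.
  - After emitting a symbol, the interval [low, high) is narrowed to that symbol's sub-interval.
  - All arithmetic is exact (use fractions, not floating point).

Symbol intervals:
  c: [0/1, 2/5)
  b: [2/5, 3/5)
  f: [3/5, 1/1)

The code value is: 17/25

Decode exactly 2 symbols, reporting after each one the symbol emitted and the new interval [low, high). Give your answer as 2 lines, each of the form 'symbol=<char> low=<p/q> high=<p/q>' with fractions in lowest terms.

Answer: symbol=f low=3/5 high=1/1
symbol=c low=3/5 high=19/25

Derivation:
Step 1: interval [0/1, 1/1), width = 1/1 - 0/1 = 1/1
  'c': [0/1 + 1/1*0/1, 0/1 + 1/1*2/5) = [0/1, 2/5)
  'b': [0/1 + 1/1*2/5, 0/1 + 1/1*3/5) = [2/5, 3/5)
  'f': [0/1 + 1/1*3/5, 0/1 + 1/1*1/1) = [3/5, 1/1) <- contains code 17/25
  emit 'f', narrow to [3/5, 1/1)
Step 2: interval [3/5, 1/1), width = 1/1 - 3/5 = 2/5
  'c': [3/5 + 2/5*0/1, 3/5 + 2/5*2/5) = [3/5, 19/25) <- contains code 17/25
  'b': [3/5 + 2/5*2/5, 3/5 + 2/5*3/5) = [19/25, 21/25)
  'f': [3/5 + 2/5*3/5, 3/5 + 2/5*1/1) = [21/25, 1/1)
  emit 'c', narrow to [3/5, 19/25)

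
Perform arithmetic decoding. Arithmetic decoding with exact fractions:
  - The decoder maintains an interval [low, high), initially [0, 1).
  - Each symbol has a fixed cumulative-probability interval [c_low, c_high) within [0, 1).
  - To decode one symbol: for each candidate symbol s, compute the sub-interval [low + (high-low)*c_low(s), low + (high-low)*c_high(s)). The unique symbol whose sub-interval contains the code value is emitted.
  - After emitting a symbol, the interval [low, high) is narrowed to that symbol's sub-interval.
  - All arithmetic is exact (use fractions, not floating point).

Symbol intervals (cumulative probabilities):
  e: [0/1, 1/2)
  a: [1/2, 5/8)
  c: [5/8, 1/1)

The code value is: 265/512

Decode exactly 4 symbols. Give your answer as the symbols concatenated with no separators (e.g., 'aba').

Step 1: interval [0/1, 1/1), width = 1/1 - 0/1 = 1/1
  'e': [0/1 + 1/1*0/1, 0/1 + 1/1*1/2) = [0/1, 1/2)
  'a': [0/1 + 1/1*1/2, 0/1 + 1/1*5/8) = [1/2, 5/8) <- contains code 265/512
  'c': [0/1 + 1/1*5/8, 0/1 + 1/1*1/1) = [5/8, 1/1)
  emit 'a', narrow to [1/2, 5/8)
Step 2: interval [1/2, 5/8), width = 5/8 - 1/2 = 1/8
  'e': [1/2 + 1/8*0/1, 1/2 + 1/8*1/2) = [1/2, 9/16) <- contains code 265/512
  'a': [1/2 + 1/8*1/2, 1/2 + 1/8*5/8) = [9/16, 37/64)
  'c': [1/2 + 1/8*5/8, 1/2 + 1/8*1/1) = [37/64, 5/8)
  emit 'e', narrow to [1/2, 9/16)
Step 3: interval [1/2, 9/16), width = 9/16 - 1/2 = 1/16
  'e': [1/2 + 1/16*0/1, 1/2 + 1/16*1/2) = [1/2, 17/32) <- contains code 265/512
  'a': [1/2 + 1/16*1/2, 1/2 + 1/16*5/8) = [17/32, 69/128)
  'c': [1/2 + 1/16*5/8, 1/2 + 1/16*1/1) = [69/128, 9/16)
  emit 'e', narrow to [1/2, 17/32)
Step 4: interval [1/2, 17/32), width = 17/32 - 1/2 = 1/32
  'e': [1/2 + 1/32*0/1, 1/2 + 1/32*1/2) = [1/2, 33/64)
  'a': [1/2 + 1/32*1/2, 1/2 + 1/32*5/8) = [33/64, 133/256) <- contains code 265/512
  'c': [1/2 + 1/32*5/8, 1/2 + 1/32*1/1) = [133/256, 17/32)
  emit 'a', narrow to [33/64, 133/256)

Answer: aeea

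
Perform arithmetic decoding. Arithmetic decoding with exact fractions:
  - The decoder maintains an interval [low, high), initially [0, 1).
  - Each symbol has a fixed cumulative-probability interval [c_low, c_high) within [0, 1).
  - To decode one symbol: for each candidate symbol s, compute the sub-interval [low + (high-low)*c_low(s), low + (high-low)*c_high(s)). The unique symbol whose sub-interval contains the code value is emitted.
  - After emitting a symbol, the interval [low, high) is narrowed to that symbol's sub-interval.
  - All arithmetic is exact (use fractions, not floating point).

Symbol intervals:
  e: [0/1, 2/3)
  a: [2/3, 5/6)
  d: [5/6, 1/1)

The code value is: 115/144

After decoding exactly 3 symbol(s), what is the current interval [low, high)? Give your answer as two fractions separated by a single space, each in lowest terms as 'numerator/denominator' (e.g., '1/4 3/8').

Step 1: interval [0/1, 1/1), width = 1/1 - 0/1 = 1/1
  'e': [0/1 + 1/1*0/1, 0/1 + 1/1*2/3) = [0/1, 2/3)
  'a': [0/1 + 1/1*2/3, 0/1 + 1/1*5/6) = [2/3, 5/6) <- contains code 115/144
  'd': [0/1 + 1/1*5/6, 0/1 + 1/1*1/1) = [5/6, 1/1)
  emit 'a', narrow to [2/3, 5/6)
Step 2: interval [2/3, 5/6), width = 5/6 - 2/3 = 1/6
  'e': [2/3 + 1/6*0/1, 2/3 + 1/6*2/3) = [2/3, 7/9)
  'a': [2/3 + 1/6*2/3, 2/3 + 1/6*5/6) = [7/9, 29/36) <- contains code 115/144
  'd': [2/3 + 1/6*5/6, 2/3 + 1/6*1/1) = [29/36, 5/6)
  emit 'a', narrow to [7/9, 29/36)
Step 3: interval [7/9, 29/36), width = 29/36 - 7/9 = 1/36
  'e': [7/9 + 1/36*0/1, 7/9 + 1/36*2/3) = [7/9, 43/54)
  'a': [7/9 + 1/36*2/3, 7/9 + 1/36*5/6) = [43/54, 173/216) <- contains code 115/144
  'd': [7/9 + 1/36*5/6, 7/9 + 1/36*1/1) = [173/216, 29/36)
  emit 'a', narrow to [43/54, 173/216)

Answer: 43/54 173/216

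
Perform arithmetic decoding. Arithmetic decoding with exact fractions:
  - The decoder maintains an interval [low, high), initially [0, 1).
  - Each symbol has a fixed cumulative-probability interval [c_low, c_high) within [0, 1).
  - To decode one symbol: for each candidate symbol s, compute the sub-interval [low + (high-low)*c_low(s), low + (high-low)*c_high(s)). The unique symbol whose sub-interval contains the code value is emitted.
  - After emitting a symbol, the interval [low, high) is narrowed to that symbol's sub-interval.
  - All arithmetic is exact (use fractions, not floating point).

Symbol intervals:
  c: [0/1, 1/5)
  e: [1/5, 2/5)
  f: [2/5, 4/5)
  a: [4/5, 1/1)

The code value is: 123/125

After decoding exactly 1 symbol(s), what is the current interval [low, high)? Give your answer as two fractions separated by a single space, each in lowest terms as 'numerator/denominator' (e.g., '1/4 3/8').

Step 1: interval [0/1, 1/1), width = 1/1 - 0/1 = 1/1
  'c': [0/1 + 1/1*0/1, 0/1 + 1/1*1/5) = [0/1, 1/5)
  'e': [0/1 + 1/1*1/5, 0/1 + 1/1*2/5) = [1/5, 2/5)
  'f': [0/1 + 1/1*2/5, 0/1 + 1/1*4/5) = [2/5, 4/5)
  'a': [0/1 + 1/1*4/5, 0/1 + 1/1*1/1) = [4/5, 1/1) <- contains code 123/125
  emit 'a', narrow to [4/5, 1/1)

Answer: 4/5 1/1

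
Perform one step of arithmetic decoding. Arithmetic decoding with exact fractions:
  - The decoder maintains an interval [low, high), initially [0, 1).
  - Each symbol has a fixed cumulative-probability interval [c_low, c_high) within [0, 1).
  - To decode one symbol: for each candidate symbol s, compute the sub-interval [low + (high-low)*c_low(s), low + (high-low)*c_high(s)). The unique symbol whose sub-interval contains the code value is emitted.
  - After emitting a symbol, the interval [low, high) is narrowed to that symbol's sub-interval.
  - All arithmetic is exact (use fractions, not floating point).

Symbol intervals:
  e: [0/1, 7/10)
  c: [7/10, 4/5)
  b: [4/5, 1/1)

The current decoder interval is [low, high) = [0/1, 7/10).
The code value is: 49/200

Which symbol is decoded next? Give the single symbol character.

Answer: e

Derivation:
Interval width = high − low = 7/10 − 0/1 = 7/10
Scaled code = (code − low) / width = (49/200 − 0/1) / 7/10 = 7/20
  e: [0/1, 7/10) ← scaled code falls here ✓
  c: [7/10, 4/5) 
  b: [4/5, 1/1) 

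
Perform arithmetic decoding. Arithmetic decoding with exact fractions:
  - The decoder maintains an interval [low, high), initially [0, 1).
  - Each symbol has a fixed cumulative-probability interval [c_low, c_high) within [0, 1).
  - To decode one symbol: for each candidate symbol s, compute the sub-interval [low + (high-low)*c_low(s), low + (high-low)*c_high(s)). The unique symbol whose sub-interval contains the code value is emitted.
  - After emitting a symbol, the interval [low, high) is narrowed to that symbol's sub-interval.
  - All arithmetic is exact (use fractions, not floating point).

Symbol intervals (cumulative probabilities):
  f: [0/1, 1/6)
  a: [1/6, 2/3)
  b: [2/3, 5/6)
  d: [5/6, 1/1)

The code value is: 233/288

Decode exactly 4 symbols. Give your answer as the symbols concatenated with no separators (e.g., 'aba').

Answer: bdfb

Derivation:
Step 1: interval [0/1, 1/1), width = 1/1 - 0/1 = 1/1
  'f': [0/1 + 1/1*0/1, 0/1 + 1/1*1/6) = [0/1, 1/6)
  'a': [0/1 + 1/1*1/6, 0/1 + 1/1*2/3) = [1/6, 2/3)
  'b': [0/1 + 1/1*2/3, 0/1 + 1/1*5/6) = [2/3, 5/6) <- contains code 233/288
  'd': [0/1 + 1/1*5/6, 0/1 + 1/1*1/1) = [5/6, 1/1)
  emit 'b', narrow to [2/3, 5/6)
Step 2: interval [2/3, 5/6), width = 5/6 - 2/3 = 1/6
  'f': [2/3 + 1/6*0/1, 2/3 + 1/6*1/6) = [2/3, 25/36)
  'a': [2/3 + 1/6*1/6, 2/3 + 1/6*2/3) = [25/36, 7/9)
  'b': [2/3 + 1/6*2/3, 2/3 + 1/6*5/6) = [7/9, 29/36)
  'd': [2/3 + 1/6*5/6, 2/3 + 1/6*1/1) = [29/36, 5/6) <- contains code 233/288
  emit 'd', narrow to [29/36, 5/6)
Step 3: interval [29/36, 5/6), width = 5/6 - 29/36 = 1/36
  'f': [29/36 + 1/36*0/1, 29/36 + 1/36*1/6) = [29/36, 175/216) <- contains code 233/288
  'a': [29/36 + 1/36*1/6, 29/36 + 1/36*2/3) = [175/216, 89/108)
  'b': [29/36 + 1/36*2/3, 29/36 + 1/36*5/6) = [89/108, 179/216)
  'd': [29/36 + 1/36*5/6, 29/36 + 1/36*1/1) = [179/216, 5/6)
  emit 'f', narrow to [29/36, 175/216)
Step 4: interval [29/36, 175/216), width = 175/216 - 29/36 = 1/216
  'f': [29/36 + 1/216*0/1, 29/36 + 1/216*1/6) = [29/36, 1045/1296)
  'a': [29/36 + 1/216*1/6, 29/36 + 1/216*2/3) = [1045/1296, 131/162)
  'b': [29/36 + 1/216*2/3, 29/36 + 1/216*5/6) = [131/162, 1049/1296) <- contains code 233/288
  'd': [29/36 + 1/216*5/6, 29/36 + 1/216*1/1) = [1049/1296, 175/216)
  emit 'b', narrow to [131/162, 1049/1296)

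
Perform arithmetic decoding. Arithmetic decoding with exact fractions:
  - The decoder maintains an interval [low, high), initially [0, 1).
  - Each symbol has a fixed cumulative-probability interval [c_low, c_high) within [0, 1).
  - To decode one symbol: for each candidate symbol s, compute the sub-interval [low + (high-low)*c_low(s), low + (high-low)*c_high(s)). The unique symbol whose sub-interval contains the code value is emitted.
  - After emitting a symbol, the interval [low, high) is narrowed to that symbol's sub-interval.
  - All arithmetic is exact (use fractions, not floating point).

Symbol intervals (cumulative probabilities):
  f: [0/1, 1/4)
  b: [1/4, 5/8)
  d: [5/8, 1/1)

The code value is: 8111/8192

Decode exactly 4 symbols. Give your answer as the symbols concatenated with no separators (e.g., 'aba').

Answer: dddd

Derivation:
Step 1: interval [0/1, 1/1), width = 1/1 - 0/1 = 1/1
  'f': [0/1 + 1/1*0/1, 0/1 + 1/1*1/4) = [0/1, 1/4)
  'b': [0/1 + 1/1*1/4, 0/1 + 1/1*5/8) = [1/4, 5/8)
  'd': [0/1 + 1/1*5/8, 0/1 + 1/1*1/1) = [5/8, 1/1) <- contains code 8111/8192
  emit 'd', narrow to [5/8, 1/1)
Step 2: interval [5/8, 1/1), width = 1/1 - 5/8 = 3/8
  'f': [5/8 + 3/8*0/1, 5/8 + 3/8*1/4) = [5/8, 23/32)
  'b': [5/8 + 3/8*1/4, 5/8 + 3/8*5/8) = [23/32, 55/64)
  'd': [5/8 + 3/8*5/8, 5/8 + 3/8*1/1) = [55/64, 1/1) <- contains code 8111/8192
  emit 'd', narrow to [55/64, 1/1)
Step 3: interval [55/64, 1/1), width = 1/1 - 55/64 = 9/64
  'f': [55/64 + 9/64*0/1, 55/64 + 9/64*1/4) = [55/64, 229/256)
  'b': [55/64 + 9/64*1/4, 55/64 + 9/64*5/8) = [229/256, 485/512)
  'd': [55/64 + 9/64*5/8, 55/64 + 9/64*1/1) = [485/512, 1/1) <- contains code 8111/8192
  emit 'd', narrow to [485/512, 1/1)
Step 4: interval [485/512, 1/1), width = 1/1 - 485/512 = 27/512
  'f': [485/512 + 27/512*0/1, 485/512 + 27/512*1/4) = [485/512, 1967/2048)
  'b': [485/512 + 27/512*1/4, 485/512 + 27/512*5/8) = [1967/2048, 4015/4096)
  'd': [485/512 + 27/512*5/8, 485/512 + 27/512*1/1) = [4015/4096, 1/1) <- contains code 8111/8192
  emit 'd', narrow to [4015/4096, 1/1)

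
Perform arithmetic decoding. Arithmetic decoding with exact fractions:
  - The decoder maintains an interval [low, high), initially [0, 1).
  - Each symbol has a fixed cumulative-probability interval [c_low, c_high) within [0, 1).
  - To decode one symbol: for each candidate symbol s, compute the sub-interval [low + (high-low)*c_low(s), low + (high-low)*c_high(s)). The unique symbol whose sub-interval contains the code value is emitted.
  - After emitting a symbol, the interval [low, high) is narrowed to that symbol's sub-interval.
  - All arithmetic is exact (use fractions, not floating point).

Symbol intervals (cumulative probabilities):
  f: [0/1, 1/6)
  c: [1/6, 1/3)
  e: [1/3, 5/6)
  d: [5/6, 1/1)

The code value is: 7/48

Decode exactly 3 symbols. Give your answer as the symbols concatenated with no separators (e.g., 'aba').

Answer: fdc

Derivation:
Step 1: interval [0/1, 1/1), width = 1/1 - 0/1 = 1/1
  'f': [0/1 + 1/1*0/1, 0/1 + 1/1*1/6) = [0/1, 1/6) <- contains code 7/48
  'c': [0/1 + 1/1*1/6, 0/1 + 1/1*1/3) = [1/6, 1/3)
  'e': [0/1 + 1/1*1/3, 0/1 + 1/1*5/6) = [1/3, 5/6)
  'd': [0/1 + 1/1*5/6, 0/1 + 1/1*1/1) = [5/6, 1/1)
  emit 'f', narrow to [0/1, 1/6)
Step 2: interval [0/1, 1/6), width = 1/6 - 0/1 = 1/6
  'f': [0/1 + 1/6*0/1, 0/1 + 1/6*1/6) = [0/1, 1/36)
  'c': [0/1 + 1/6*1/6, 0/1 + 1/6*1/3) = [1/36, 1/18)
  'e': [0/1 + 1/6*1/3, 0/1 + 1/6*5/6) = [1/18, 5/36)
  'd': [0/1 + 1/6*5/6, 0/1 + 1/6*1/1) = [5/36, 1/6) <- contains code 7/48
  emit 'd', narrow to [5/36, 1/6)
Step 3: interval [5/36, 1/6), width = 1/6 - 5/36 = 1/36
  'f': [5/36 + 1/36*0/1, 5/36 + 1/36*1/6) = [5/36, 31/216)
  'c': [5/36 + 1/36*1/6, 5/36 + 1/36*1/3) = [31/216, 4/27) <- contains code 7/48
  'e': [5/36 + 1/36*1/3, 5/36 + 1/36*5/6) = [4/27, 35/216)
  'd': [5/36 + 1/36*5/6, 5/36 + 1/36*1/1) = [35/216, 1/6)
  emit 'c', narrow to [31/216, 4/27)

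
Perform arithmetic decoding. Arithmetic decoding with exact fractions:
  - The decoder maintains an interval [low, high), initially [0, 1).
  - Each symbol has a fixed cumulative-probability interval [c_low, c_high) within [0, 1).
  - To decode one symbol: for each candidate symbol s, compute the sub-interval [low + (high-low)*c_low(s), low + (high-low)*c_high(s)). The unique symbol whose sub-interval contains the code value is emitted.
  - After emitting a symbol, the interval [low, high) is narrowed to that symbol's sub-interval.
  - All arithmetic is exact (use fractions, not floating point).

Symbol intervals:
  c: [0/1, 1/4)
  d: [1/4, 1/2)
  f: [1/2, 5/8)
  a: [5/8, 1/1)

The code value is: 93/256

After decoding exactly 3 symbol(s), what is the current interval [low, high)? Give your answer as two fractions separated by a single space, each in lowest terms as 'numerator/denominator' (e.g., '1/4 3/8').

Answer: 45/128 3/8

Derivation:
Step 1: interval [0/1, 1/1), width = 1/1 - 0/1 = 1/1
  'c': [0/1 + 1/1*0/1, 0/1 + 1/1*1/4) = [0/1, 1/4)
  'd': [0/1 + 1/1*1/4, 0/1 + 1/1*1/2) = [1/4, 1/2) <- contains code 93/256
  'f': [0/1 + 1/1*1/2, 0/1 + 1/1*5/8) = [1/2, 5/8)
  'a': [0/1 + 1/1*5/8, 0/1 + 1/1*1/1) = [5/8, 1/1)
  emit 'd', narrow to [1/4, 1/2)
Step 2: interval [1/4, 1/2), width = 1/2 - 1/4 = 1/4
  'c': [1/4 + 1/4*0/1, 1/4 + 1/4*1/4) = [1/4, 5/16)
  'd': [1/4 + 1/4*1/4, 1/4 + 1/4*1/2) = [5/16, 3/8) <- contains code 93/256
  'f': [1/4 + 1/4*1/2, 1/4 + 1/4*5/8) = [3/8, 13/32)
  'a': [1/4 + 1/4*5/8, 1/4 + 1/4*1/1) = [13/32, 1/2)
  emit 'd', narrow to [5/16, 3/8)
Step 3: interval [5/16, 3/8), width = 3/8 - 5/16 = 1/16
  'c': [5/16 + 1/16*0/1, 5/16 + 1/16*1/4) = [5/16, 21/64)
  'd': [5/16 + 1/16*1/4, 5/16 + 1/16*1/2) = [21/64, 11/32)
  'f': [5/16 + 1/16*1/2, 5/16 + 1/16*5/8) = [11/32, 45/128)
  'a': [5/16 + 1/16*5/8, 5/16 + 1/16*1/1) = [45/128, 3/8) <- contains code 93/256
  emit 'a', narrow to [45/128, 3/8)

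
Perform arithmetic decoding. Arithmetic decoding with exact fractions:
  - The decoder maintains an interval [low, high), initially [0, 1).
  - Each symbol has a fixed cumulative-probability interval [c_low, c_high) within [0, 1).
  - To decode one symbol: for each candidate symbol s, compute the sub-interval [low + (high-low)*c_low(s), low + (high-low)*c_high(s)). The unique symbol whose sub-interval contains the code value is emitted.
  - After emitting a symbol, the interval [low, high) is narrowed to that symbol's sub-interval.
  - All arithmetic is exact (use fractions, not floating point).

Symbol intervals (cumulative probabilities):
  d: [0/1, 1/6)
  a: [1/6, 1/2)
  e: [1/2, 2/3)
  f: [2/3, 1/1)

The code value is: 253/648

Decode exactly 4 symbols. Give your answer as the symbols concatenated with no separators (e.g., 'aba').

Step 1: interval [0/1, 1/1), width = 1/1 - 0/1 = 1/1
  'd': [0/1 + 1/1*0/1, 0/1 + 1/1*1/6) = [0/1, 1/6)
  'a': [0/1 + 1/1*1/6, 0/1 + 1/1*1/2) = [1/6, 1/2) <- contains code 253/648
  'e': [0/1 + 1/1*1/2, 0/1 + 1/1*2/3) = [1/2, 2/3)
  'f': [0/1 + 1/1*2/3, 0/1 + 1/1*1/1) = [2/3, 1/1)
  emit 'a', narrow to [1/6, 1/2)
Step 2: interval [1/6, 1/2), width = 1/2 - 1/6 = 1/3
  'd': [1/6 + 1/3*0/1, 1/6 + 1/3*1/6) = [1/6, 2/9)
  'a': [1/6 + 1/3*1/6, 1/6 + 1/3*1/2) = [2/9, 1/3)
  'e': [1/6 + 1/3*1/2, 1/6 + 1/3*2/3) = [1/3, 7/18)
  'f': [1/6 + 1/3*2/3, 1/6 + 1/3*1/1) = [7/18, 1/2) <- contains code 253/648
  emit 'f', narrow to [7/18, 1/2)
Step 3: interval [7/18, 1/2), width = 1/2 - 7/18 = 1/9
  'd': [7/18 + 1/9*0/1, 7/18 + 1/9*1/6) = [7/18, 11/27) <- contains code 253/648
  'a': [7/18 + 1/9*1/6, 7/18 + 1/9*1/2) = [11/27, 4/9)
  'e': [7/18 + 1/9*1/2, 7/18 + 1/9*2/3) = [4/9, 25/54)
  'f': [7/18 + 1/9*2/3, 7/18 + 1/9*1/1) = [25/54, 1/2)
  emit 'd', narrow to [7/18, 11/27)
Step 4: interval [7/18, 11/27), width = 11/27 - 7/18 = 1/54
  'd': [7/18 + 1/54*0/1, 7/18 + 1/54*1/6) = [7/18, 127/324) <- contains code 253/648
  'a': [7/18 + 1/54*1/6, 7/18 + 1/54*1/2) = [127/324, 43/108)
  'e': [7/18 + 1/54*1/2, 7/18 + 1/54*2/3) = [43/108, 65/162)
  'f': [7/18 + 1/54*2/3, 7/18 + 1/54*1/1) = [65/162, 11/27)
  emit 'd', narrow to [7/18, 127/324)

Answer: afdd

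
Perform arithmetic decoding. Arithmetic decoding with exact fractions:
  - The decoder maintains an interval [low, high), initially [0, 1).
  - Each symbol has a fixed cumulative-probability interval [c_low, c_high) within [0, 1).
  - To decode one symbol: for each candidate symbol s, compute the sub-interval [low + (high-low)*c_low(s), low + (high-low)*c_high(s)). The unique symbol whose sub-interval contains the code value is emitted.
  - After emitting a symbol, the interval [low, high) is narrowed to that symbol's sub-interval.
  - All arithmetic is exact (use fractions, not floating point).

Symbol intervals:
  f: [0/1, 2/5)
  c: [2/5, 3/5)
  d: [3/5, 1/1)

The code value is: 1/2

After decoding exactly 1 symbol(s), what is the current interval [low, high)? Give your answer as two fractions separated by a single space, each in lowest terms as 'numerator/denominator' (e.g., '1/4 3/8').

Answer: 2/5 3/5

Derivation:
Step 1: interval [0/1, 1/1), width = 1/1 - 0/1 = 1/1
  'f': [0/1 + 1/1*0/1, 0/1 + 1/1*2/5) = [0/1, 2/5)
  'c': [0/1 + 1/1*2/5, 0/1 + 1/1*3/5) = [2/5, 3/5) <- contains code 1/2
  'd': [0/1 + 1/1*3/5, 0/1 + 1/1*1/1) = [3/5, 1/1)
  emit 'c', narrow to [2/5, 3/5)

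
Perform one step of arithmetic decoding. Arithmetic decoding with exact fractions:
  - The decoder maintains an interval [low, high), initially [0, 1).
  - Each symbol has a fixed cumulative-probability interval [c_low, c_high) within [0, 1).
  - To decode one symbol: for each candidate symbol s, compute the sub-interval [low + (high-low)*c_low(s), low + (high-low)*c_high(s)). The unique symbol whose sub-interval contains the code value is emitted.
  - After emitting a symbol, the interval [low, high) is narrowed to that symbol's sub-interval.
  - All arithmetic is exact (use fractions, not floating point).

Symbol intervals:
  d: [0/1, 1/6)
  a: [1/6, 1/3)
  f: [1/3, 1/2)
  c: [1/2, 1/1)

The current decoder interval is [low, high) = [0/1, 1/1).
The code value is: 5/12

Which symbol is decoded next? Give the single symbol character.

Answer: f

Derivation:
Interval width = high − low = 1/1 − 0/1 = 1/1
Scaled code = (code − low) / width = (5/12 − 0/1) / 1/1 = 5/12
  d: [0/1, 1/6) 
  a: [1/6, 1/3) 
  f: [1/3, 1/2) ← scaled code falls here ✓
  c: [1/2, 1/1) 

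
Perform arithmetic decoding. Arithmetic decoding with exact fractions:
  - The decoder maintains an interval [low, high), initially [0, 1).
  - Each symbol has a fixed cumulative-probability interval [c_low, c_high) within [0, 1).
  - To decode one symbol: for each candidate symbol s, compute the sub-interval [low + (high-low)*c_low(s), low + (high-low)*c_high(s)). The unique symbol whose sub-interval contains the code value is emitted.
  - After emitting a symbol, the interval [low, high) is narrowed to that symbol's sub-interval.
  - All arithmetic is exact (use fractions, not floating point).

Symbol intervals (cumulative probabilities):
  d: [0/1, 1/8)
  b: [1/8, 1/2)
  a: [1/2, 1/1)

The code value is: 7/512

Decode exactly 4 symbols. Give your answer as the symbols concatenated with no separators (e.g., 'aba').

Answer: ddaa

Derivation:
Step 1: interval [0/1, 1/1), width = 1/1 - 0/1 = 1/1
  'd': [0/1 + 1/1*0/1, 0/1 + 1/1*1/8) = [0/1, 1/8) <- contains code 7/512
  'b': [0/1 + 1/1*1/8, 0/1 + 1/1*1/2) = [1/8, 1/2)
  'a': [0/1 + 1/1*1/2, 0/1 + 1/1*1/1) = [1/2, 1/1)
  emit 'd', narrow to [0/1, 1/8)
Step 2: interval [0/1, 1/8), width = 1/8 - 0/1 = 1/8
  'd': [0/1 + 1/8*0/1, 0/1 + 1/8*1/8) = [0/1, 1/64) <- contains code 7/512
  'b': [0/1 + 1/8*1/8, 0/1 + 1/8*1/2) = [1/64, 1/16)
  'a': [0/1 + 1/8*1/2, 0/1 + 1/8*1/1) = [1/16, 1/8)
  emit 'd', narrow to [0/1, 1/64)
Step 3: interval [0/1, 1/64), width = 1/64 - 0/1 = 1/64
  'd': [0/1 + 1/64*0/1, 0/1 + 1/64*1/8) = [0/1, 1/512)
  'b': [0/1 + 1/64*1/8, 0/1 + 1/64*1/2) = [1/512, 1/128)
  'a': [0/1 + 1/64*1/2, 0/1 + 1/64*1/1) = [1/128, 1/64) <- contains code 7/512
  emit 'a', narrow to [1/128, 1/64)
Step 4: interval [1/128, 1/64), width = 1/64 - 1/128 = 1/128
  'd': [1/128 + 1/128*0/1, 1/128 + 1/128*1/8) = [1/128, 9/1024)
  'b': [1/128 + 1/128*1/8, 1/128 + 1/128*1/2) = [9/1024, 3/256)
  'a': [1/128 + 1/128*1/2, 1/128 + 1/128*1/1) = [3/256, 1/64) <- contains code 7/512
  emit 'a', narrow to [3/256, 1/64)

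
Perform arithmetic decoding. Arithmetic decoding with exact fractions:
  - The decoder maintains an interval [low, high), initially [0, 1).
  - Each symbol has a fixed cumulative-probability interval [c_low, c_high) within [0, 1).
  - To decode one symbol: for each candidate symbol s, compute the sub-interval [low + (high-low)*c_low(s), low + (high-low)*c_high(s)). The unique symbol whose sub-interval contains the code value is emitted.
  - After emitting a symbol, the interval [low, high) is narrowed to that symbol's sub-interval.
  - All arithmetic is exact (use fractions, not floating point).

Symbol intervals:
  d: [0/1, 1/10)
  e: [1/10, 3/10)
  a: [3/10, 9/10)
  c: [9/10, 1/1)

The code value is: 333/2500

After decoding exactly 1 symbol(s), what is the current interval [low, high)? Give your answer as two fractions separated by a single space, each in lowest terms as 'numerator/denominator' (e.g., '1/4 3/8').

Step 1: interval [0/1, 1/1), width = 1/1 - 0/1 = 1/1
  'd': [0/1 + 1/1*0/1, 0/1 + 1/1*1/10) = [0/1, 1/10)
  'e': [0/1 + 1/1*1/10, 0/1 + 1/1*3/10) = [1/10, 3/10) <- contains code 333/2500
  'a': [0/1 + 1/1*3/10, 0/1 + 1/1*9/10) = [3/10, 9/10)
  'c': [0/1 + 1/1*9/10, 0/1 + 1/1*1/1) = [9/10, 1/1)
  emit 'e', narrow to [1/10, 3/10)

Answer: 1/10 3/10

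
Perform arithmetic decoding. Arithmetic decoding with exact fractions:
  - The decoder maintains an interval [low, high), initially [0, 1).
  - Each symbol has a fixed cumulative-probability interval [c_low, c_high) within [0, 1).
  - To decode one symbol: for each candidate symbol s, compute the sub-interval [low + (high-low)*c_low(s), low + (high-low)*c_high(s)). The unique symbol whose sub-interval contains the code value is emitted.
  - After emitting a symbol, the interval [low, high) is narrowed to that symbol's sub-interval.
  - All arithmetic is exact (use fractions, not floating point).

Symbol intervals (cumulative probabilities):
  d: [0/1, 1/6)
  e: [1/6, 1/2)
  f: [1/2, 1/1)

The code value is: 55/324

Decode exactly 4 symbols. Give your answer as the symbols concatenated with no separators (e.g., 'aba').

Step 1: interval [0/1, 1/1), width = 1/1 - 0/1 = 1/1
  'd': [0/1 + 1/1*0/1, 0/1 + 1/1*1/6) = [0/1, 1/6)
  'e': [0/1 + 1/1*1/6, 0/1 + 1/1*1/2) = [1/6, 1/2) <- contains code 55/324
  'f': [0/1 + 1/1*1/2, 0/1 + 1/1*1/1) = [1/2, 1/1)
  emit 'e', narrow to [1/6, 1/2)
Step 2: interval [1/6, 1/2), width = 1/2 - 1/6 = 1/3
  'd': [1/6 + 1/3*0/1, 1/6 + 1/3*1/6) = [1/6, 2/9) <- contains code 55/324
  'e': [1/6 + 1/3*1/6, 1/6 + 1/3*1/2) = [2/9, 1/3)
  'f': [1/6 + 1/3*1/2, 1/6 + 1/3*1/1) = [1/3, 1/2)
  emit 'd', narrow to [1/6, 2/9)
Step 3: interval [1/6, 2/9), width = 2/9 - 1/6 = 1/18
  'd': [1/6 + 1/18*0/1, 1/6 + 1/18*1/6) = [1/6, 19/108) <- contains code 55/324
  'e': [1/6 + 1/18*1/6, 1/6 + 1/18*1/2) = [19/108, 7/36)
  'f': [1/6 + 1/18*1/2, 1/6 + 1/18*1/1) = [7/36, 2/9)
  emit 'd', narrow to [1/6, 19/108)
Step 4: interval [1/6, 19/108), width = 19/108 - 1/6 = 1/108
  'd': [1/6 + 1/108*0/1, 1/6 + 1/108*1/6) = [1/6, 109/648)
  'e': [1/6 + 1/108*1/6, 1/6 + 1/108*1/2) = [109/648, 37/216) <- contains code 55/324
  'f': [1/6 + 1/108*1/2, 1/6 + 1/108*1/1) = [37/216, 19/108)
  emit 'e', narrow to [109/648, 37/216)

Answer: edde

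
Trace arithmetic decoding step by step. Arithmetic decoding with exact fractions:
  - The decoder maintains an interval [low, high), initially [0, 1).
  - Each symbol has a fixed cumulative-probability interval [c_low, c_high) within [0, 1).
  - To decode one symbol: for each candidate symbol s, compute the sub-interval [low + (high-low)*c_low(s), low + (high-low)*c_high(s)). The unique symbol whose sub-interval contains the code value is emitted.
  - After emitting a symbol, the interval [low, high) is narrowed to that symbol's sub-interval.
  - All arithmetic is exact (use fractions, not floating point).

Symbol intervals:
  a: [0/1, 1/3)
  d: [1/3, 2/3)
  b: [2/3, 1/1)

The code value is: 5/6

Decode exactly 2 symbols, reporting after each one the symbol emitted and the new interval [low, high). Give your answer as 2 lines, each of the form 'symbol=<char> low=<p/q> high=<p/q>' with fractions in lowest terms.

Answer: symbol=b low=2/3 high=1/1
symbol=d low=7/9 high=8/9

Derivation:
Step 1: interval [0/1, 1/1), width = 1/1 - 0/1 = 1/1
  'a': [0/1 + 1/1*0/1, 0/1 + 1/1*1/3) = [0/1, 1/3)
  'd': [0/1 + 1/1*1/3, 0/1 + 1/1*2/3) = [1/3, 2/3)
  'b': [0/1 + 1/1*2/3, 0/1 + 1/1*1/1) = [2/3, 1/1) <- contains code 5/6
  emit 'b', narrow to [2/3, 1/1)
Step 2: interval [2/3, 1/1), width = 1/1 - 2/3 = 1/3
  'a': [2/3 + 1/3*0/1, 2/3 + 1/3*1/3) = [2/3, 7/9)
  'd': [2/3 + 1/3*1/3, 2/3 + 1/3*2/3) = [7/9, 8/9) <- contains code 5/6
  'b': [2/3 + 1/3*2/3, 2/3 + 1/3*1/1) = [8/9, 1/1)
  emit 'd', narrow to [7/9, 8/9)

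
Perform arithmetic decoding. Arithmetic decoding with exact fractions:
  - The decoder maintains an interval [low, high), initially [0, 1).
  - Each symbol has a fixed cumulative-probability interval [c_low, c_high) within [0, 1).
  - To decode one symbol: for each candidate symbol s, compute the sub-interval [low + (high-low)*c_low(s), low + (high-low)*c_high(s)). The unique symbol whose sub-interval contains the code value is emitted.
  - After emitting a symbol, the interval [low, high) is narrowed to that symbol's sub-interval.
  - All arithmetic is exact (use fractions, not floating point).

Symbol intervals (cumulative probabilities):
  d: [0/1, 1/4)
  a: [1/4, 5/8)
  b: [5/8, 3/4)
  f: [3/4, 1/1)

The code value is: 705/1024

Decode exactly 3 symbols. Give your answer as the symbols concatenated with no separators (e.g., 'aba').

Step 1: interval [0/1, 1/1), width = 1/1 - 0/1 = 1/1
  'd': [0/1 + 1/1*0/1, 0/1 + 1/1*1/4) = [0/1, 1/4)
  'a': [0/1 + 1/1*1/4, 0/1 + 1/1*5/8) = [1/4, 5/8)
  'b': [0/1 + 1/1*5/8, 0/1 + 1/1*3/4) = [5/8, 3/4) <- contains code 705/1024
  'f': [0/1 + 1/1*3/4, 0/1 + 1/1*1/1) = [3/4, 1/1)
  emit 'b', narrow to [5/8, 3/4)
Step 2: interval [5/8, 3/4), width = 3/4 - 5/8 = 1/8
  'd': [5/8 + 1/8*0/1, 5/8 + 1/8*1/4) = [5/8, 21/32)
  'a': [5/8 + 1/8*1/4, 5/8 + 1/8*5/8) = [21/32, 45/64) <- contains code 705/1024
  'b': [5/8 + 1/8*5/8, 5/8 + 1/8*3/4) = [45/64, 23/32)
  'f': [5/8 + 1/8*3/4, 5/8 + 1/8*1/1) = [23/32, 3/4)
  emit 'a', narrow to [21/32, 45/64)
Step 3: interval [21/32, 45/64), width = 45/64 - 21/32 = 3/64
  'd': [21/32 + 3/64*0/1, 21/32 + 3/64*1/4) = [21/32, 171/256)
  'a': [21/32 + 3/64*1/4, 21/32 + 3/64*5/8) = [171/256, 351/512)
  'b': [21/32 + 3/64*5/8, 21/32 + 3/64*3/4) = [351/512, 177/256) <- contains code 705/1024
  'f': [21/32 + 3/64*3/4, 21/32 + 3/64*1/1) = [177/256, 45/64)
  emit 'b', narrow to [351/512, 177/256)

Answer: bab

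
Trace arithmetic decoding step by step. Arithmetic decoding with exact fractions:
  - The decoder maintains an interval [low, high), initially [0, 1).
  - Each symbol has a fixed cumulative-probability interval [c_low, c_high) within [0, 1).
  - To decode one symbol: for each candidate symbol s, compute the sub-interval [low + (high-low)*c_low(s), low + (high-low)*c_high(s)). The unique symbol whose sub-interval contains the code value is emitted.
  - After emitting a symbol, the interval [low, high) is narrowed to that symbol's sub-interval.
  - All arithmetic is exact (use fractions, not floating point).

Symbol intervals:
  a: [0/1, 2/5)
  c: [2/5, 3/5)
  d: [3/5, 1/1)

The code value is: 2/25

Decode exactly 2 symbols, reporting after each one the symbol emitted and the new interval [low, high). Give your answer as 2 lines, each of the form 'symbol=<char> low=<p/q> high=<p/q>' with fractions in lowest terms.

Step 1: interval [0/1, 1/1), width = 1/1 - 0/1 = 1/1
  'a': [0/1 + 1/1*0/1, 0/1 + 1/1*2/5) = [0/1, 2/5) <- contains code 2/25
  'c': [0/1 + 1/1*2/5, 0/1 + 1/1*3/5) = [2/5, 3/5)
  'd': [0/1 + 1/1*3/5, 0/1 + 1/1*1/1) = [3/5, 1/1)
  emit 'a', narrow to [0/1, 2/5)
Step 2: interval [0/1, 2/5), width = 2/5 - 0/1 = 2/5
  'a': [0/1 + 2/5*0/1, 0/1 + 2/5*2/5) = [0/1, 4/25) <- contains code 2/25
  'c': [0/1 + 2/5*2/5, 0/1 + 2/5*3/5) = [4/25, 6/25)
  'd': [0/1 + 2/5*3/5, 0/1 + 2/5*1/1) = [6/25, 2/5)
  emit 'a', narrow to [0/1, 4/25)

Answer: symbol=a low=0/1 high=2/5
symbol=a low=0/1 high=4/25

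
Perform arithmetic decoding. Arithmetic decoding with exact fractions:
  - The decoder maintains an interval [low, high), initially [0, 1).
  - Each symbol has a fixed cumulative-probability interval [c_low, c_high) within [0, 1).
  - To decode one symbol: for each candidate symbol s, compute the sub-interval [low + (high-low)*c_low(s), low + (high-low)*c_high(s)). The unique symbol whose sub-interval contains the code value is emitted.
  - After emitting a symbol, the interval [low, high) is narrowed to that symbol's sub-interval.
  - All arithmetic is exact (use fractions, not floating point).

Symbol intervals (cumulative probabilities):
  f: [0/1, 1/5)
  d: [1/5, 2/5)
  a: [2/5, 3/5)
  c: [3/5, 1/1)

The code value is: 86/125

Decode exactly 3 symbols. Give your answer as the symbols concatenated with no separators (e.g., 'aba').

Step 1: interval [0/1, 1/1), width = 1/1 - 0/1 = 1/1
  'f': [0/1 + 1/1*0/1, 0/1 + 1/1*1/5) = [0/1, 1/5)
  'd': [0/1 + 1/1*1/5, 0/1 + 1/1*2/5) = [1/5, 2/5)
  'a': [0/1 + 1/1*2/5, 0/1 + 1/1*3/5) = [2/5, 3/5)
  'c': [0/1 + 1/1*3/5, 0/1 + 1/1*1/1) = [3/5, 1/1) <- contains code 86/125
  emit 'c', narrow to [3/5, 1/1)
Step 2: interval [3/5, 1/1), width = 1/1 - 3/5 = 2/5
  'f': [3/5 + 2/5*0/1, 3/5 + 2/5*1/5) = [3/5, 17/25)
  'd': [3/5 + 2/5*1/5, 3/5 + 2/5*2/5) = [17/25, 19/25) <- contains code 86/125
  'a': [3/5 + 2/5*2/5, 3/5 + 2/5*3/5) = [19/25, 21/25)
  'c': [3/5 + 2/5*3/5, 3/5 + 2/5*1/1) = [21/25, 1/1)
  emit 'd', narrow to [17/25, 19/25)
Step 3: interval [17/25, 19/25), width = 19/25 - 17/25 = 2/25
  'f': [17/25 + 2/25*0/1, 17/25 + 2/25*1/5) = [17/25, 87/125) <- contains code 86/125
  'd': [17/25 + 2/25*1/5, 17/25 + 2/25*2/5) = [87/125, 89/125)
  'a': [17/25 + 2/25*2/5, 17/25 + 2/25*3/5) = [89/125, 91/125)
  'c': [17/25 + 2/25*3/5, 17/25 + 2/25*1/1) = [91/125, 19/25)
  emit 'f', narrow to [17/25, 87/125)

Answer: cdf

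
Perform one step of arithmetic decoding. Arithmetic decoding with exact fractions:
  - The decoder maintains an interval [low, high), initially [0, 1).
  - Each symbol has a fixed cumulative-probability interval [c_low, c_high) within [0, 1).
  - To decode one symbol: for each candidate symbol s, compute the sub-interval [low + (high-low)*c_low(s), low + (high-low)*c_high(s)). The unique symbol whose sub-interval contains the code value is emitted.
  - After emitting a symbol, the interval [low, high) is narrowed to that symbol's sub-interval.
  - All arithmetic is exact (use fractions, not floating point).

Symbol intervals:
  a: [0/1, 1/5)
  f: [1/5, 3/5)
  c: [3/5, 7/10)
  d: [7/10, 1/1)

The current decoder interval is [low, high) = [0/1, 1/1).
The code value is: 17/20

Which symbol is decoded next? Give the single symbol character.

Answer: d

Derivation:
Interval width = high − low = 1/1 − 0/1 = 1/1
Scaled code = (code − low) / width = (17/20 − 0/1) / 1/1 = 17/20
  a: [0/1, 1/5) 
  f: [1/5, 3/5) 
  c: [3/5, 7/10) 
  d: [7/10, 1/1) ← scaled code falls here ✓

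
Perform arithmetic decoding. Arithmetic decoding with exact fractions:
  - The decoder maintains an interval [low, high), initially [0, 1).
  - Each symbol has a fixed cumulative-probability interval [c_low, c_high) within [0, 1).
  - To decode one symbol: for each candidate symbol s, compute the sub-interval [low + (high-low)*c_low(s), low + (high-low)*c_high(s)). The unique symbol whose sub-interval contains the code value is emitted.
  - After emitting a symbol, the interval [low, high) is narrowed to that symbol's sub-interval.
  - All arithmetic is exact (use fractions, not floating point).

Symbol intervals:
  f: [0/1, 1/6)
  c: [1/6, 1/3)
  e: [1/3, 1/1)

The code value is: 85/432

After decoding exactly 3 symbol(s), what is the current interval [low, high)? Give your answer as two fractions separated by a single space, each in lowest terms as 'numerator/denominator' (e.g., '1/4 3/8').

Step 1: interval [0/1, 1/1), width = 1/1 - 0/1 = 1/1
  'f': [0/1 + 1/1*0/1, 0/1 + 1/1*1/6) = [0/1, 1/6)
  'c': [0/1 + 1/1*1/6, 0/1 + 1/1*1/3) = [1/6, 1/3) <- contains code 85/432
  'e': [0/1 + 1/1*1/3, 0/1 + 1/1*1/1) = [1/3, 1/1)
  emit 'c', narrow to [1/6, 1/3)
Step 2: interval [1/6, 1/3), width = 1/3 - 1/6 = 1/6
  'f': [1/6 + 1/6*0/1, 1/6 + 1/6*1/6) = [1/6, 7/36)
  'c': [1/6 + 1/6*1/6, 1/6 + 1/6*1/3) = [7/36, 2/9) <- contains code 85/432
  'e': [1/6 + 1/6*1/3, 1/6 + 1/6*1/1) = [2/9, 1/3)
  emit 'c', narrow to [7/36, 2/9)
Step 3: interval [7/36, 2/9), width = 2/9 - 7/36 = 1/36
  'f': [7/36 + 1/36*0/1, 7/36 + 1/36*1/6) = [7/36, 43/216) <- contains code 85/432
  'c': [7/36 + 1/36*1/6, 7/36 + 1/36*1/3) = [43/216, 11/54)
  'e': [7/36 + 1/36*1/3, 7/36 + 1/36*1/1) = [11/54, 2/9)
  emit 'f', narrow to [7/36, 43/216)

Answer: 7/36 43/216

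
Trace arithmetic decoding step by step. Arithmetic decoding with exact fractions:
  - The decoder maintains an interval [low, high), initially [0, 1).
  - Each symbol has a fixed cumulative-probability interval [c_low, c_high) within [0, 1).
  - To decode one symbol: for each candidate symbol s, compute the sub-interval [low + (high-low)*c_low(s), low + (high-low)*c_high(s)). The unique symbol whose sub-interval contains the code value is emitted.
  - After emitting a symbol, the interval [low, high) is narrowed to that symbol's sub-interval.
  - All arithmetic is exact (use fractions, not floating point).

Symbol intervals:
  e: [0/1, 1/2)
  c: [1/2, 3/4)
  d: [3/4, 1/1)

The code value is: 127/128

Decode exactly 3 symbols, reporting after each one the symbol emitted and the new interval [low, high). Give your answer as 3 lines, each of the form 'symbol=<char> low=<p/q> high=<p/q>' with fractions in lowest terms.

Step 1: interval [0/1, 1/1), width = 1/1 - 0/1 = 1/1
  'e': [0/1 + 1/1*0/1, 0/1 + 1/1*1/2) = [0/1, 1/2)
  'c': [0/1 + 1/1*1/2, 0/1 + 1/1*3/4) = [1/2, 3/4)
  'd': [0/1 + 1/1*3/4, 0/1 + 1/1*1/1) = [3/4, 1/1) <- contains code 127/128
  emit 'd', narrow to [3/4, 1/1)
Step 2: interval [3/4, 1/1), width = 1/1 - 3/4 = 1/4
  'e': [3/4 + 1/4*0/1, 3/4 + 1/4*1/2) = [3/4, 7/8)
  'c': [3/4 + 1/4*1/2, 3/4 + 1/4*3/4) = [7/8, 15/16)
  'd': [3/4 + 1/4*3/4, 3/4 + 1/4*1/1) = [15/16, 1/1) <- contains code 127/128
  emit 'd', narrow to [15/16, 1/1)
Step 3: interval [15/16, 1/1), width = 1/1 - 15/16 = 1/16
  'e': [15/16 + 1/16*0/1, 15/16 + 1/16*1/2) = [15/16, 31/32)
  'c': [15/16 + 1/16*1/2, 15/16 + 1/16*3/4) = [31/32, 63/64)
  'd': [15/16 + 1/16*3/4, 15/16 + 1/16*1/1) = [63/64, 1/1) <- contains code 127/128
  emit 'd', narrow to [63/64, 1/1)

Answer: symbol=d low=3/4 high=1/1
symbol=d low=15/16 high=1/1
symbol=d low=63/64 high=1/1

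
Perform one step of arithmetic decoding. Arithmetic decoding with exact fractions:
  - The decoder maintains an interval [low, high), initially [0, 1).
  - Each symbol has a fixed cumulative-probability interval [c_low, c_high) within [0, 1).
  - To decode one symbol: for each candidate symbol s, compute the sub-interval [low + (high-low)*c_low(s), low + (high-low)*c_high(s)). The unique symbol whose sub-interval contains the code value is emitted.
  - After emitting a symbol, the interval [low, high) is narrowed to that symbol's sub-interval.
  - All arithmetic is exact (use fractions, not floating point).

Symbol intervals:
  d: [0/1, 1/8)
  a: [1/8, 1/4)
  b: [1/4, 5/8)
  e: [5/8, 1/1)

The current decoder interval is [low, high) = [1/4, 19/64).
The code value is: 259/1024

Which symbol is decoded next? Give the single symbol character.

Interval width = high − low = 19/64 − 1/4 = 3/64
Scaled code = (code − low) / width = (259/1024 − 1/4) / 3/64 = 1/16
  d: [0/1, 1/8) ← scaled code falls here ✓
  a: [1/8, 1/4) 
  b: [1/4, 5/8) 
  e: [5/8, 1/1) 

Answer: d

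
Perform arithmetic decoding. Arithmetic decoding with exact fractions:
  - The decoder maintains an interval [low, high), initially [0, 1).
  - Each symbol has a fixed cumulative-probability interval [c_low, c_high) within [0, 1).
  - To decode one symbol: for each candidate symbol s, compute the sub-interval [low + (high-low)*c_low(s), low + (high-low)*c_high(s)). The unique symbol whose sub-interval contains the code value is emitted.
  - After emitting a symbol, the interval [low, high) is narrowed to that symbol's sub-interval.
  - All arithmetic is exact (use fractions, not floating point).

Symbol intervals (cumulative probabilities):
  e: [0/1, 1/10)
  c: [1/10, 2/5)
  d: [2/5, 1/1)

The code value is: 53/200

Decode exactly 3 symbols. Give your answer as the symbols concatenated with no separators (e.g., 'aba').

Answer: cdc

Derivation:
Step 1: interval [0/1, 1/1), width = 1/1 - 0/1 = 1/1
  'e': [0/1 + 1/1*0/1, 0/1 + 1/1*1/10) = [0/1, 1/10)
  'c': [0/1 + 1/1*1/10, 0/1 + 1/1*2/5) = [1/10, 2/5) <- contains code 53/200
  'd': [0/1 + 1/1*2/5, 0/1 + 1/1*1/1) = [2/5, 1/1)
  emit 'c', narrow to [1/10, 2/5)
Step 2: interval [1/10, 2/5), width = 2/5 - 1/10 = 3/10
  'e': [1/10 + 3/10*0/1, 1/10 + 3/10*1/10) = [1/10, 13/100)
  'c': [1/10 + 3/10*1/10, 1/10 + 3/10*2/5) = [13/100, 11/50)
  'd': [1/10 + 3/10*2/5, 1/10 + 3/10*1/1) = [11/50, 2/5) <- contains code 53/200
  emit 'd', narrow to [11/50, 2/5)
Step 3: interval [11/50, 2/5), width = 2/5 - 11/50 = 9/50
  'e': [11/50 + 9/50*0/1, 11/50 + 9/50*1/10) = [11/50, 119/500)
  'c': [11/50 + 9/50*1/10, 11/50 + 9/50*2/5) = [119/500, 73/250) <- contains code 53/200
  'd': [11/50 + 9/50*2/5, 11/50 + 9/50*1/1) = [73/250, 2/5)
  emit 'c', narrow to [119/500, 73/250)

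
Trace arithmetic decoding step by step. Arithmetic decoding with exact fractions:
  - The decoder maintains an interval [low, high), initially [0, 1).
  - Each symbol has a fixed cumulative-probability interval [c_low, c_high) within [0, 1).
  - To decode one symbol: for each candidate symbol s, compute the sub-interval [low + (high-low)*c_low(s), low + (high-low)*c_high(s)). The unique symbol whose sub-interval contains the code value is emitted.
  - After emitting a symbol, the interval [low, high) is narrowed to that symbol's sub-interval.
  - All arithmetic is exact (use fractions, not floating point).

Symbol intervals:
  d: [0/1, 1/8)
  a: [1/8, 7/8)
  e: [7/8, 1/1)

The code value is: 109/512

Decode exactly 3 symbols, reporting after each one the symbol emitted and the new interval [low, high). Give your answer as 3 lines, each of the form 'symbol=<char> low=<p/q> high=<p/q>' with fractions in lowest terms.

Step 1: interval [0/1, 1/1), width = 1/1 - 0/1 = 1/1
  'd': [0/1 + 1/1*0/1, 0/1 + 1/1*1/8) = [0/1, 1/8)
  'a': [0/1 + 1/1*1/8, 0/1 + 1/1*7/8) = [1/8, 7/8) <- contains code 109/512
  'e': [0/1 + 1/1*7/8, 0/1 + 1/1*1/1) = [7/8, 1/1)
  emit 'a', narrow to [1/8, 7/8)
Step 2: interval [1/8, 7/8), width = 7/8 - 1/8 = 3/4
  'd': [1/8 + 3/4*0/1, 1/8 + 3/4*1/8) = [1/8, 7/32) <- contains code 109/512
  'a': [1/8 + 3/4*1/8, 1/8 + 3/4*7/8) = [7/32, 25/32)
  'e': [1/8 + 3/4*7/8, 1/8 + 3/4*1/1) = [25/32, 7/8)
  emit 'd', narrow to [1/8, 7/32)
Step 3: interval [1/8, 7/32), width = 7/32 - 1/8 = 3/32
  'd': [1/8 + 3/32*0/1, 1/8 + 3/32*1/8) = [1/8, 35/256)
  'a': [1/8 + 3/32*1/8, 1/8 + 3/32*7/8) = [35/256, 53/256)
  'e': [1/8 + 3/32*7/8, 1/8 + 3/32*1/1) = [53/256, 7/32) <- contains code 109/512
  emit 'e', narrow to [53/256, 7/32)

Answer: symbol=a low=1/8 high=7/8
symbol=d low=1/8 high=7/32
symbol=e low=53/256 high=7/32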